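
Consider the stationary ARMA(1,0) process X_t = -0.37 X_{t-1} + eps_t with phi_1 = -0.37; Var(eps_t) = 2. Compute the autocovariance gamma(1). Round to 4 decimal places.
\gamma(1) = -0.8574

Multiply the model equation by X_{t-k} and take expectations. With theta_0 = psi_0 = 1 and psi_j the MA(infinity) weights, this gives
  gamma(k) - sum_i phi_i gamma(k-i) = c_k,
  c_k = sigma^2 * sum_{j=k..q} theta_j psi_{j-k}   (c_k = 0 for k > q),
using gamma(-m) = gamma(m).
Pure AR (q = 0): c_0 = sigma^2 = 2, c_k = 0 for k >= 1.
Equations for k = 0 and k = 1 (AR order 1):
  gamma(0) = phi_1 gamma(1) + c_0
  gamma(1) = phi_1 gamma(0) + c_1
Substituting the second into the first: gamma(0) (1 - phi_1^2) = c_0 + phi_1 c_1, so
  gamma(0) = c_0 / (1 - phi_1^2) = 2 / (1 - (-0.37)^2) = 2 / 0.8631 = 2.317229.
  gamma(1) = phi_1 gamma(0) = (-0.37)(2.317229) = -0.857375.
Therefore gamma(1) = -0.8574 (to 4 decimal places).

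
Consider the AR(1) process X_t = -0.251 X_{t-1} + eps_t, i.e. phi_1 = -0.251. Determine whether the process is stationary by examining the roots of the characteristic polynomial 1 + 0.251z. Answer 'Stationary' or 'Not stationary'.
\text{Stationary}

The AR(p) characteristic polynomial is P(z) = 1 + 0.251z.
Stationarity requires all roots to lie outside the unit circle, i.e. |z| > 1 for every root.
This is linear in z: 1 + (0.251) z = 0  =>  z = -1/(0.251) = -3.984064,  |z| = 3.984064.
Moduli of all roots: 3.9841.
All moduli strictly greater than 1? Yes.
Verdict: Stationary.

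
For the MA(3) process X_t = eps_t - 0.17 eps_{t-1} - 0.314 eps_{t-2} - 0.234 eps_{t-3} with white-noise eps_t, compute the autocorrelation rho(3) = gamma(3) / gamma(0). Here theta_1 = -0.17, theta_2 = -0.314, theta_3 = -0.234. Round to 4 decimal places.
\rho(3) = -0.1979

For an MA(q) process with theta_0 = 1, the autocovariance is
  gamma(k) = sigma^2 * sum_{i=0..q-k} theta_i * theta_{i+k},
and rho(k) = gamma(k) / gamma(0). Sigma^2 cancels.
  numerator   = (1)*(-0.234) = -0.234.
  denominator = (1)^2 + (-0.17)^2 + (-0.314)^2 + (-0.234)^2 = 1.182252.
  rho(3) = -0.234 / 1.182252 = -0.1979.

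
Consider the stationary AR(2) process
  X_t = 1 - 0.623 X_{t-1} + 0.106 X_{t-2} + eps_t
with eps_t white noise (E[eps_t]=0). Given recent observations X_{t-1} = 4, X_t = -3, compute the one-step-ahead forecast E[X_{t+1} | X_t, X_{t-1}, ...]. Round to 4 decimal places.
E[X_{t+1} \mid \mathcal F_t] = 3.2930

For an AR(p) model X_t = c + sum_i phi_i X_{t-i} + eps_t, the
one-step-ahead conditional mean is
  E[X_{t+1} | X_t, ...] = c + sum_i phi_i X_{t+1-i}.
Substitute known values:
  E[X_{t+1} | ...] = 1 + (-0.623) * (-3) + (0.106) * (4)
                   = 3.2930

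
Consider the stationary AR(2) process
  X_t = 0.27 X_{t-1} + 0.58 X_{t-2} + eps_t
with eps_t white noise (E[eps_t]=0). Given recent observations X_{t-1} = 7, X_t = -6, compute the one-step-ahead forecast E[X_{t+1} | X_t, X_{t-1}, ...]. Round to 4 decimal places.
E[X_{t+1} \mid \mathcal F_t] = 2.4400

For an AR(p) model X_t = c + sum_i phi_i X_{t-i} + eps_t, the
one-step-ahead conditional mean is
  E[X_{t+1} | X_t, ...] = c + sum_i phi_i X_{t+1-i}.
Substitute known values:
  E[X_{t+1} | ...] = (0.27) * (-6) + (0.58) * (7)
                   = 2.4400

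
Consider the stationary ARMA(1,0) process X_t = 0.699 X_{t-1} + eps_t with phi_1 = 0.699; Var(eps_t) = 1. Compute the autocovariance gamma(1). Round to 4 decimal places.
\gamma(1) = 1.3668

Multiply the model equation by X_{t-k} and take expectations. With theta_0 = psi_0 = 1 and psi_j the MA(infinity) weights, this gives
  gamma(k) - sum_i phi_i gamma(k-i) = c_k,
  c_k = sigma^2 * sum_{j=k..q} theta_j psi_{j-k}   (c_k = 0 for k > q),
using gamma(-m) = gamma(m).
Pure AR (q = 0): c_0 = sigma^2 = 1, c_k = 0 for k >= 1.
Equations for k = 0 and k = 1 (AR order 1):
  gamma(0) = phi_1 gamma(1) + c_0
  gamma(1) = phi_1 gamma(0) + c_1
Substituting the second into the first: gamma(0) (1 - phi_1^2) = c_0 + phi_1 c_1, so
  gamma(0) = c_0 / (1 - phi_1^2) = 1 / (1 - (0.699)^2) = 1 / 0.511399 = 1.95542.
  gamma(1) = phi_1 gamma(0) = (0.699)(1.95542) = 1.366839.
Therefore gamma(1) = 1.3668 (to 4 decimal places).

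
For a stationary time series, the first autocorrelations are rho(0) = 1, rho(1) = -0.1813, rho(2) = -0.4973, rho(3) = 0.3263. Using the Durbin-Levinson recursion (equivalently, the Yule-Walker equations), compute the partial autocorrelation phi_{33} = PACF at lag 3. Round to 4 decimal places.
\phi_{33} = 0.1291

The PACF at lag k is phi_{kk}, the last component of the solution
to the Yule-Walker system G_k phi = r_k where
  (G_k)_{ij} = rho(|i - j|), (r_k)_i = rho(i), i,j = 1..k.
Equivalently, Durbin-Levinson gives phi_{kk} iteratively:
  phi_{11} = rho(1)
  phi_{kk} = [rho(k) - sum_{j=1..k-1} phi_{k-1,j} rho(k-j)]
            / [1 - sum_{j=1..k-1} phi_{k-1,j} rho(j)],
  phi_{k,j} = phi_{k-1,j} - phi_{kk} phi_{k-1,k-j},  j = 1..k-1.
Step k = 1:
  phi_11 = rho(1) = -0.1813.
Step k = 2:
  phi_22 = [rho(2) - phi_11 rho(1)] / [1 - phi_11 rho(1)] = [-0.4973 - (-0.1813)(-0.1813)] / [1 - (-0.1813)(-0.1813)]
         = -0.53016969 / 0.96713031 = -0.548188.
  Update: phi_21 = phi_11 - phi_22 phi_11 = -0.1813 - (-0.548188)(-0.1813) = -0.280687.
Step k = 3:
  phi_33 = [rho(3) - phi_21 rho(2) - phi_22 rho(1)] / [1 - phi_21 rho(1) - phi_22 rho(2)]
    numerator   = 0.3263 - (-0.280687)(-0.4973) - (-0.548188)(-0.1813) = 0.087328
    denominator = 1 - (-0.280687)(-0.1813) - (-0.548188)(-0.4973) = 0.6764974
  phi_33 = 0.087328 / 0.6764974 = 0.1291.
Therefore phi_{33} = 0.1291.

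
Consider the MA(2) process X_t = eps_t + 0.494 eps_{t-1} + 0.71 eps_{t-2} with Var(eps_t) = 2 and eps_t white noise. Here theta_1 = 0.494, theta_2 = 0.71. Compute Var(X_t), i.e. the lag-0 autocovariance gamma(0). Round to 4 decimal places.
\gamma(0) = 3.4963

For an MA(q) process X_t = eps_t + sum_i theta_i eps_{t-i} with
Var(eps_t) = sigma^2, the variance is
  gamma(0) = sigma^2 * (1 + sum_i theta_i^2).
  sum_i theta_i^2 = (0.494)^2 + (0.71)^2 = 0.244036 + 0.5041 = 0.748136.
  gamma(0) = 2 * (1 + 0.748136) = 2 * 1.748136 = 3.496272, which rounds to 3.4963.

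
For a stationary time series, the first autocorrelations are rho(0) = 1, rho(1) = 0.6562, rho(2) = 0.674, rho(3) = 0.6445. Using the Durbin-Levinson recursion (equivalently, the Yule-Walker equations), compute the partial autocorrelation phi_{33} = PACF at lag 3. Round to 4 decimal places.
\phi_{33} = 0.2380

The PACF at lag k is phi_{kk}, the last component of the solution
to the Yule-Walker system G_k phi = r_k where
  (G_k)_{ij} = rho(|i - j|), (r_k)_i = rho(i), i,j = 1..k.
Equivalently, Durbin-Levinson gives phi_{kk} iteratively:
  phi_{11} = rho(1)
  phi_{kk} = [rho(k) - sum_{j=1..k-1} phi_{k-1,j} rho(k-j)]
            / [1 - sum_{j=1..k-1} phi_{k-1,j} rho(j)],
  phi_{k,j} = phi_{k-1,j} - phi_{kk} phi_{k-1,k-j},  j = 1..k-1.
Step k = 1:
  phi_11 = rho(1) = 0.6562.
Step k = 2:
  phi_22 = [rho(2) - phi_11 rho(1)] / [1 - phi_11 rho(1)] = [0.674 - (0.6562)(0.6562)] / [1 - (0.6562)(0.6562)]
         = 0.24340156 / 0.56940156 = 0.427469.
  Update: phi_21 = phi_11 - phi_22 phi_11 = 0.6562 - (0.427469)(0.6562) = 0.375695.
Step k = 3:
  phi_33 = [rho(3) - phi_21 rho(2) - phi_22 rho(1)] / [1 - phi_21 rho(1) - phi_22 rho(2)]
    numerator   = 0.6445 - (0.375695)(0.674) - (0.427469)(0.6562) = 0.1107765
    denominator = 1 - (0.375695)(0.6562) - (0.427469)(0.674) = 0.46535492
  phi_33 = 0.1107765 / 0.46535492 = 0.238.
Therefore phi_{33} = 0.2380.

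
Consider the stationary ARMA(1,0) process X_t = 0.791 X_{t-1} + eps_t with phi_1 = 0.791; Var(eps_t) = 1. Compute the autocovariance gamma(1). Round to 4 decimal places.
\gamma(1) = 2.1132

Multiply the model equation by X_{t-k} and take expectations. With theta_0 = psi_0 = 1 and psi_j the MA(infinity) weights, this gives
  gamma(k) - sum_i phi_i gamma(k-i) = c_k,
  c_k = sigma^2 * sum_{j=k..q} theta_j psi_{j-k}   (c_k = 0 for k > q),
using gamma(-m) = gamma(m).
Pure AR (q = 0): c_0 = sigma^2 = 1, c_k = 0 for k >= 1.
Equations for k = 0 and k = 1 (AR order 1):
  gamma(0) = phi_1 gamma(1) + c_0
  gamma(1) = phi_1 gamma(0) + c_1
Substituting the second into the first: gamma(0) (1 - phi_1^2) = c_0 + phi_1 c_1, so
  gamma(0) = c_0 / (1 - phi_1^2) = 1 / (1 - (0.791)^2) = 1 / 0.374319 = 2.671518.
  gamma(1) = phi_1 gamma(0) = (0.791)(2.671518) = 2.113171.
Therefore gamma(1) = 2.1132 (to 4 decimal places).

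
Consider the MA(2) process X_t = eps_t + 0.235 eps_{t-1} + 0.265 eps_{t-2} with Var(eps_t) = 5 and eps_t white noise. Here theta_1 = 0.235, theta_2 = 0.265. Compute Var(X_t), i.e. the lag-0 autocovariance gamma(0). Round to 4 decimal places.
\gamma(0) = 5.6273

For an MA(q) process X_t = eps_t + sum_i theta_i eps_{t-i} with
Var(eps_t) = sigma^2, the variance is
  gamma(0) = sigma^2 * (1 + sum_i theta_i^2).
  sum_i theta_i^2 = (0.235)^2 + (0.265)^2 = 0.055225 + 0.070225 = 0.12545.
  gamma(0) = 5 * (1 + 0.12545) = 5 * 1.12545 = 5.62725, which rounds to 5.6273.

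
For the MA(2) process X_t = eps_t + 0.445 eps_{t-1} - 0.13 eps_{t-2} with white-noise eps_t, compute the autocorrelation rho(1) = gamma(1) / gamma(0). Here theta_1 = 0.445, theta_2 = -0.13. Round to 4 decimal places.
\rho(1) = 0.3187

For an MA(q) process with theta_0 = 1, the autocovariance is
  gamma(k) = sigma^2 * sum_{i=0..q-k} theta_i * theta_{i+k},
and rho(k) = gamma(k) / gamma(0). Sigma^2 cancels.
  numerator   = (1)*(0.445) + (0.445)*(-0.13) = 0.38715.
  denominator = (1)^2 + (0.445)^2 + (-0.13)^2 = 1.214925.
  rho(1) = 0.38715 / 1.214925 = 0.3187.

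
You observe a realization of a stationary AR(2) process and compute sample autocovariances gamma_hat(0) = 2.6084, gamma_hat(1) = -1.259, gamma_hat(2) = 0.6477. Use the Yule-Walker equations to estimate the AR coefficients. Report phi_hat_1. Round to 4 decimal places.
\hat\phi_{1} = -0.4730

The Yule-Walker equations for an AR(p) process read, in matrix form,
  Gamma_p phi = r_p,   with   (Gamma_p)_{ij} = gamma(|i - j|),
                       (r_p)_i = gamma(i),   i,j = 1..p.
Substitute the sample gammas (Toeplitz matrix and right-hand side of size 2):
  Gamma_p = [[2.6084, -1.259], [-1.259, 2.6084]]
  r_p     = [-1.259, 0.6477]
Written out:
  2.6084 phi_1 - 1.259 phi_2 = -1.259
  -1.259 phi_1 + 2.6084 phi_2 = 0.6477
Solve by Cramer's rule:
  det = gamma(0)^2 - gamma(1)^2 = (2.6084)^2 - (-1.259)^2 = 6.80375056 - 1.585081 = 5.21866956
  phi_hat_1 = [gamma(1) gamma(0) - gamma(1) gamma(2)] / det = [(-1.259)(2.6084) - (-1.259)(0.6477)] / 5.21866956 = -2.4685213 / 5.21866956 = -0.473
  phi_hat_2 = [gamma(0) gamma(2) - gamma(1)^2] / det = [(2.6084)(0.6477) - (-1.259)^2] / 5.21866956 = 0.10437968 / 5.21866956 = 0.02
So phi_hat = [-0.4730, 0.0200].
Therefore phi_hat_1 = -0.4730.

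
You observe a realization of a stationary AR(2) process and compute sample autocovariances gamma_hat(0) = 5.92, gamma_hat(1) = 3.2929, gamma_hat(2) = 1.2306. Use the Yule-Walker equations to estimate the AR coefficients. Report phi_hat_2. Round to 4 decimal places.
\hat\phi_{2} = -0.1470

The Yule-Walker equations for an AR(p) process read, in matrix form,
  Gamma_p phi = r_p,   with   (Gamma_p)_{ij} = gamma(|i - j|),
                       (r_p)_i = gamma(i),   i,j = 1..p.
Substitute the sample gammas (Toeplitz matrix and right-hand side of size 2):
  Gamma_p = [[5.92, 3.2929], [3.2929, 5.92]]
  r_p     = [3.2929, 1.2306]
Written out:
  5.92 phi_1 + 3.2929 phi_2 = 3.2929
  3.2929 phi_1 + 5.92 phi_2 = 1.2306
Solve by Cramer's rule:
  det = gamma(0)^2 - gamma(1)^2 = (5.92)^2 - (3.2929)^2 = 35.0464 - 10.84319041 = 24.20320959
  phi_hat_1 = [gamma(1) gamma(0) - gamma(1) gamma(2)] / det = [(3.2929)(5.92) - (3.2929)(1.2306)] / 24.20320959 = 15.44172526 / 24.20320959 = 0.638
  phi_hat_2 = [gamma(0) gamma(2) - gamma(1)^2] / det = [(5.92)(1.2306) - (3.2929)^2] / 24.20320959 = -3.55803841 / 24.20320959 = -0.147
So phi_hat = [0.6380, -0.1470].
Therefore phi_hat_2 = -0.1470.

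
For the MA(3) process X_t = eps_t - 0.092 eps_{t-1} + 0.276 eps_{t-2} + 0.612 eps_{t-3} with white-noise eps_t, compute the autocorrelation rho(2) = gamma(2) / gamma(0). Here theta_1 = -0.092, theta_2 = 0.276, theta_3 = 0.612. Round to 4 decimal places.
\rho(2) = 0.1506

For an MA(q) process with theta_0 = 1, the autocovariance is
  gamma(k) = sigma^2 * sum_{i=0..q-k} theta_i * theta_{i+k},
and rho(k) = gamma(k) / gamma(0). Sigma^2 cancels.
  numerator   = (1)*(0.276) + (-0.092)*(0.612) = 0.219696.
  denominator = (1)^2 + (-0.092)^2 + (0.276)^2 + (0.612)^2 = 1.459184.
  rho(2) = 0.219696 / 1.459184 = 0.1506.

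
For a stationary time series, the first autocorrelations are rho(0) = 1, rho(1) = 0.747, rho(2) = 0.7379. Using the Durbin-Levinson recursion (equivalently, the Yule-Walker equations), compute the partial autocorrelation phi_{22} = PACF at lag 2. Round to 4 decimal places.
\phi_{22} = 0.4070

The PACF at lag k is phi_{kk}, the last component of the solution
to the Yule-Walker system G_k phi = r_k where
  (G_k)_{ij} = rho(|i - j|), (r_k)_i = rho(i), i,j = 1..k.
Equivalently, Durbin-Levinson gives phi_{kk} iteratively:
  phi_{11} = rho(1)
  phi_{kk} = [rho(k) - sum_{j=1..k-1} phi_{k-1,j} rho(k-j)]
            / [1 - sum_{j=1..k-1} phi_{k-1,j} rho(j)],
  phi_{k,j} = phi_{k-1,j} - phi_{kk} phi_{k-1,k-j},  j = 1..k-1.
Step k = 1:
  phi_11 = rho(1) = 0.747.
Step k = 2:
  phi_22 = [rho(2) - phi_11 rho(1)] / [1 - phi_11 rho(1)] = [0.7379 - (0.747)(0.747)] / [1 - (0.747)(0.747)]
         = 0.179891 / 0.441991 = 0.407.
Therefore phi_{22} = 0.4070.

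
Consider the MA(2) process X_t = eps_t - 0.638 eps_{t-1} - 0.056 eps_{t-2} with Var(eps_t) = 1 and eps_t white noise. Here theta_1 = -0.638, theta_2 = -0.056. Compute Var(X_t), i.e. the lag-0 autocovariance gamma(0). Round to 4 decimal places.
\gamma(0) = 1.4102

For an MA(q) process X_t = eps_t + sum_i theta_i eps_{t-i} with
Var(eps_t) = sigma^2, the variance is
  gamma(0) = sigma^2 * (1 + sum_i theta_i^2).
  sum_i theta_i^2 = (-0.638)^2 + (-0.056)^2 = 0.407044 + 0.003136 = 0.41018.
  gamma(0) = 1 * (1 + 0.41018) = 1 * 1.41018 = 1.41018, which rounds to 1.4102.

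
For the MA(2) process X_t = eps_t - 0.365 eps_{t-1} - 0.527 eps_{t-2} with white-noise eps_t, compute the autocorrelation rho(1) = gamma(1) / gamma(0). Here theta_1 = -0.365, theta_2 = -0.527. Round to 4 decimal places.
\rho(1) = -0.1224

For an MA(q) process with theta_0 = 1, the autocovariance is
  gamma(k) = sigma^2 * sum_{i=0..q-k} theta_i * theta_{i+k},
and rho(k) = gamma(k) / gamma(0). Sigma^2 cancels.
  numerator   = (1)*(-0.365) + (-0.365)*(-0.527) = -0.172645.
  denominator = (1)^2 + (-0.365)^2 + (-0.527)^2 = 1.410954.
  rho(1) = -0.172645 / 1.410954 = -0.1224.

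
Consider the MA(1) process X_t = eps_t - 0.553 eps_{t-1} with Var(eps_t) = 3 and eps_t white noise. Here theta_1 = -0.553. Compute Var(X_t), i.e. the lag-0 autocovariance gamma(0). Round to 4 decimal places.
\gamma(0) = 3.9174

For an MA(q) process X_t = eps_t + sum_i theta_i eps_{t-i} with
Var(eps_t) = sigma^2, the variance is
  gamma(0) = sigma^2 * (1 + sum_i theta_i^2).
  sum_i theta_i^2 = (-0.553)^2 = 0.305809.
  gamma(0) = 3 * (1 + 0.305809) = 3 * 1.305809 = 3.917427, which rounds to 3.9174.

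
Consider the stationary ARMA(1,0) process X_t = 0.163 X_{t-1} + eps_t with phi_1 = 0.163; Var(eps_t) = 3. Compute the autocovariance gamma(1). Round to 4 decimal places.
\gamma(1) = 0.5023

Multiply the model equation by X_{t-k} and take expectations. With theta_0 = psi_0 = 1 and psi_j the MA(infinity) weights, this gives
  gamma(k) - sum_i phi_i gamma(k-i) = c_k,
  c_k = sigma^2 * sum_{j=k..q} theta_j psi_{j-k}   (c_k = 0 for k > q),
using gamma(-m) = gamma(m).
Pure AR (q = 0): c_0 = sigma^2 = 3, c_k = 0 for k >= 1.
Equations for k = 0 and k = 1 (AR order 1):
  gamma(0) = phi_1 gamma(1) + c_0
  gamma(1) = phi_1 gamma(0) + c_1
Substituting the second into the first: gamma(0) (1 - phi_1^2) = c_0 + phi_1 c_1, so
  gamma(0) = c_0 / (1 - phi_1^2) = 3 / (1 - (0.163)^2) = 3 / 0.973431 = 3.081883.
  gamma(1) = phi_1 gamma(0) = (0.163)(3.081883) = 0.502347.
Therefore gamma(1) = 0.5023 (to 4 decimal places).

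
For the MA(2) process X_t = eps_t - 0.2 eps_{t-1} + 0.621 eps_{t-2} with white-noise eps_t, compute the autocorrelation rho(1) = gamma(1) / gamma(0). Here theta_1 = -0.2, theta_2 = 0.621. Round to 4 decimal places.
\rho(1) = -0.2274

For an MA(q) process with theta_0 = 1, the autocovariance is
  gamma(k) = sigma^2 * sum_{i=0..q-k} theta_i * theta_{i+k},
and rho(k) = gamma(k) / gamma(0). Sigma^2 cancels.
  numerator   = (1)*(-0.2) + (-0.2)*(0.621) = -0.3242.
  denominator = (1)^2 + (-0.2)^2 + (0.621)^2 = 1.425641.
  rho(1) = -0.3242 / 1.425641 = -0.2274.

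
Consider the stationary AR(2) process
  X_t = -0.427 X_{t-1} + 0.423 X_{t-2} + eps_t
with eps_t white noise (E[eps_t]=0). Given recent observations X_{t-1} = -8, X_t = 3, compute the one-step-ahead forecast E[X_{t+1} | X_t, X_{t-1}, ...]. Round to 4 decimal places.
E[X_{t+1} \mid \mathcal F_t] = -4.6650

For an AR(p) model X_t = c + sum_i phi_i X_{t-i} + eps_t, the
one-step-ahead conditional mean is
  E[X_{t+1} | X_t, ...] = c + sum_i phi_i X_{t+1-i}.
Substitute known values:
  E[X_{t+1} | ...] = (-0.427) * (3) + (0.423) * (-8)
                   = -4.6650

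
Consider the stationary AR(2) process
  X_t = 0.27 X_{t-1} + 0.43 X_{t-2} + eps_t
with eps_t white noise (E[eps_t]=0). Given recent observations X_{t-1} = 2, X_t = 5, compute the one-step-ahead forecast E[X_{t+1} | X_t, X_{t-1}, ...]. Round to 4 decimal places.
E[X_{t+1} \mid \mathcal F_t] = 2.2100

For an AR(p) model X_t = c + sum_i phi_i X_{t-i} + eps_t, the
one-step-ahead conditional mean is
  E[X_{t+1} | X_t, ...] = c + sum_i phi_i X_{t+1-i}.
Substitute known values:
  E[X_{t+1} | ...] = (0.27) * (5) + (0.43) * (2)
                   = 2.2100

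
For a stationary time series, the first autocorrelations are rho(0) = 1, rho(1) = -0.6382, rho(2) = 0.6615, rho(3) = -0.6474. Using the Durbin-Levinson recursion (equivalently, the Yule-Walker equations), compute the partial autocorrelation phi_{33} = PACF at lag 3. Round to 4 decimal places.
\phi_{33} = -0.2741

The PACF at lag k is phi_{kk}, the last component of the solution
to the Yule-Walker system G_k phi = r_k where
  (G_k)_{ij} = rho(|i - j|), (r_k)_i = rho(i), i,j = 1..k.
Equivalently, Durbin-Levinson gives phi_{kk} iteratively:
  phi_{11} = rho(1)
  phi_{kk} = [rho(k) - sum_{j=1..k-1} phi_{k-1,j} rho(k-j)]
            / [1 - sum_{j=1..k-1} phi_{k-1,j} rho(j)],
  phi_{k,j} = phi_{k-1,j} - phi_{kk} phi_{k-1,k-j},  j = 1..k-1.
Step k = 1:
  phi_11 = rho(1) = -0.6382.
Step k = 2:
  phi_22 = [rho(2) - phi_11 rho(1)] / [1 - phi_11 rho(1)] = [0.6615 - (-0.6382)(-0.6382)] / [1 - (-0.6382)(-0.6382)]
         = 0.25420076 / 0.59270076 = 0.428885.
  Update: phi_21 = phi_11 - phi_22 phi_11 = -0.6382 - (0.428885)(-0.6382) = -0.364485.
Step k = 3:
  phi_33 = [rho(3) - phi_21 rho(2) - phi_22 rho(1)] / [1 - phi_21 rho(1) - phi_22 rho(2)]
    numerator   = -0.6474 - (-0.364485)(0.6615) - (0.428885)(-0.6382) = -0.13257827
    denominator = 1 - (-0.364485)(-0.6382) - (0.428885)(0.6615) = 0.48367774
  phi_33 = -0.13257827 / 0.48367774 = -0.2741.
Therefore phi_{33} = -0.2741.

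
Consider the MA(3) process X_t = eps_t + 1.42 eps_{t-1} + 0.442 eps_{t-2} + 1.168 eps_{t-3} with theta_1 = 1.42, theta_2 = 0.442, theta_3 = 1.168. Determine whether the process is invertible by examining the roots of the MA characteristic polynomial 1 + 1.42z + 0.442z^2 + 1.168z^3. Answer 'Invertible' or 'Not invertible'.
\text{Not invertible}

The MA(q) characteristic polynomial is P(z) = 1 + 1.42z + 0.442z^2 + 1.168z^3.
Invertibility requires all roots to lie outside the unit circle, i.e. |z| > 1 for every root.
Degree 3: look for a simple real root z0 first, then factor out (1 - z/z0) and solve the remaining quadratic.
Testing z0 = -0.625: P(-0.625) = 1 + (1.42)(-0.625) + (0.442)(-0.625)^2 + (1.168)(-0.625)^3
  = 1 + (-0.8875) + (0.172656) + (-0.285156) = 0.  So z_0 = -0.625 is a root, |z_0| = 0.625.
Divide out the factor (1 + 1.6 z) = (1 - z/z0) (since 1/z0 = -1.6):
  P(z) = (1 + 1.6 z)(1 + (-0.18) z + (0.73) z^2)
  [check: z-coef -0.18 - (-1.6) = 1.42; z^2-coef 0.73 - (-1.6)(-0.18) = 0.442; z^3-coef -(-1.6)(0.73) = 1.168.]
Remaining roots from the quadratic factor 1 + (-0.18) z + (0.73) z^2:
  Set 1 + (-0.18) z + (0.73) z^2 = 0, i.e. a z^2 + b z + c = 0 with a = 0.73, b = -0.18, c = 1.
  Discriminant D = b^2 - 4ac = (-0.18)^2 - 4*(0.73)*1 = 0.0324 - (2.92) = -2.8876.
  D < 0, so the roots are the complex-conjugate pair z = (-b +/- i sqrt(-D)) / (2a) = 0.1233 +/- 1.1639i.
  For a conjugate pair |z|^2 = z * conj(z) = (product of roots) = c/a = 1/(0.73) = 1.369863, so |z| = sqrt(1.369863) = 1.1704 for both roots.
Moduli of all roots: 0.6250, 1.1704, 1.1704.
All moduli strictly greater than 1? No.
Verdict: Not invertible.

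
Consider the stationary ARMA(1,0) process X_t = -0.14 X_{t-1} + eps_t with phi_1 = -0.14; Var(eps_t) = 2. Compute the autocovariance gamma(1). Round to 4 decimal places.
\gamma(1) = -0.2856

Multiply the model equation by X_{t-k} and take expectations. With theta_0 = psi_0 = 1 and psi_j the MA(infinity) weights, this gives
  gamma(k) - sum_i phi_i gamma(k-i) = c_k,
  c_k = sigma^2 * sum_{j=k..q} theta_j psi_{j-k}   (c_k = 0 for k > q),
using gamma(-m) = gamma(m).
Pure AR (q = 0): c_0 = sigma^2 = 2, c_k = 0 for k >= 1.
Equations for k = 0 and k = 1 (AR order 1):
  gamma(0) = phi_1 gamma(1) + c_0
  gamma(1) = phi_1 gamma(0) + c_1
Substituting the second into the first: gamma(0) (1 - phi_1^2) = c_0 + phi_1 c_1, so
  gamma(0) = c_0 / (1 - phi_1^2) = 2 / (1 - (-0.14)^2) = 2 / 0.9804 = 2.039984.
  gamma(1) = phi_1 gamma(0) = (-0.14)(2.039984) = -0.285598.
Therefore gamma(1) = -0.2856 (to 4 decimal places).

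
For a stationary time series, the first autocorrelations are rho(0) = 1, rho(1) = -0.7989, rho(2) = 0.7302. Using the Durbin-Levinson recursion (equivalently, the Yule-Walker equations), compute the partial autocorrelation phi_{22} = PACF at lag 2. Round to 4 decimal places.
\phi_{22} = 0.2542

The PACF at lag k is phi_{kk}, the last component of the solution
to the Yule-Walker system G_k phi = r_k where
  (G_k)_{ij} = rho(|i - j|), (r_k)_i = rho(i), i,j = 1..k.
Equivalently, Durbin-Levinson gives phi_{kk} iteratively:
  phi_{11} = rho(1)
  phi_{kk} = [rho(k) - sum_{j=1..k-1} phi_{k-1,j} rho(k-j)]
            / [1 - sum_{j=1..k-1} phi_{k-1,j} rho(j)],
  phi_{k,j} = phi_{k-1,j} - phi_{kk} phi_{k-1,k-j},  j = 1..k-1.
Step k = 1:
  phi_11 = rho(1) = -0.7989.
Step k = 2:
  phi_22 = [rho(2) - phi_11 rho(1)] / [1 - phi_11 rho(1)] = [0.7302 - (-0.7989)(-0.7989)] / [1 - (-0.7989)(-0.7989)]
         = 0.09195879 / 0.36175879 = 0.2542.
Therefore phi_{22} = 0.2542.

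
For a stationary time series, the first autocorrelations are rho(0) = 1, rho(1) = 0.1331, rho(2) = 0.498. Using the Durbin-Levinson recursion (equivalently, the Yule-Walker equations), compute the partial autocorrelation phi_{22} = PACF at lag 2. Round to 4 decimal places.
\phi_{22} = 0.4889

The PACF at lag k is phi_{kk}, the last component of the solution
to the Yule-Walker system G_k phi = r_k where
  (G_k)_{ij} = rho(|i - j|), (r_k)_i = rho(i), i,j = 1..k.
Equivalently, Durbin-Levinson gives phi_{kk} iteratively:
  phi_{11} = rho(1)
  phi_{kk} = [rho(k) - sum_{j=1..k-1} phi_{k-1,j} rho(k-j)]
            / [1 - sum_{j=1..k-1} phi_{k-1,j} rho(j)],
  phi_{k,j} = phi_{k-1,j} - phi_{kk} phi_{k-1,k-j},  j = 1..k-1.
Step k = 1:
  phi_11 = rho(1) = 0.1331.
Step k = 2:
  phi_22 = [rho(2) - phi_11 rho(1)] / [1 - phi_11 rho(1)] = [0.498 - (0.1331)(0.1331)] / [1 - (0.1331)(0.1331)]
         = 0.48028439 / 0.98228439 = 0.4889.
Therefore phi_{22} = 0.4889.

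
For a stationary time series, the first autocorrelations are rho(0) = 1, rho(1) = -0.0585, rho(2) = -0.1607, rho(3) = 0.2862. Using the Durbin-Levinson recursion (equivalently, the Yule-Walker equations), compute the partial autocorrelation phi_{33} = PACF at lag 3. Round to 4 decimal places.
\phi_{33} = 0.2740

The PACF at lag k is phi_{kk}, the last component of the solution
to the Yule-Walker system G_k phi = r_k where
  (G_k)_{ij} = rho(|i - j|), (r_k)_i = rho(i), i,j = 1..k.
Equivalently, Durbin-Levinson gives phi_{kk} iteratively:
  phi_{11} = rho(1)
  phi_{kk} = [rho(k) - sum_{j=1..k-1} phi_{k-1,j} rho(k-j)]
            / [1 - sum_{j=1..k-1} phi_{k-1,j} rho(j)],
  phi_{k,j} = phi_{k-1,j} - phi_{kk} phi_{k-1,k-j},  j = 1..k-1.
Step k = 1:
  phi_11 = rho(1) = -0.0585.
Step k = 2:
  phi_22 = [rho(2) - phi_11 rho(1)] / [1 - phi_11 rho(1)] = [-0.1607 - (-0.0585)(-0.0585)] / [1 - (-0.0585)(-0.0585)]
         = -0.16412225 / 0.99657775 = -0.164686.
  Update: phi_21 = phi_11 - phi_22 phi_11 = -0.0585 - (-0.164686)(-0.0585) = -0.068134.
Step k = 3:
  phi_33 = [rho(3) - phi_21 rho(2) - phi_22 rho(1)] / [1 - phi_21 rho(1) - phi_22 rho(2)]
    numerator   = 0.2862 - (-0.068134)(-0.1607) - (-0.164686)(-0.0585) = 0.26561672
    denominator = 1 - (-0.068134)(-0.0585) - (-0.164686)(-0.1607) = 0.96954914
  phi_33 = 0.26561672 / 0.96954914 = 0.274.
Therefore phi_{33} = 0.2740.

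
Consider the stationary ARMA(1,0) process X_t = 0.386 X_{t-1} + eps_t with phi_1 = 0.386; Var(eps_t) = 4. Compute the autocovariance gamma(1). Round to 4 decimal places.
\gamma(1) = 1.8143

Multiply the model equation by X_{t-k} and take expectations. With theta_0 = psi_0 = 1 and psi_j the MA(infinity) weights, this gives
  gamma(k) - sum_i phi_i gamma(k-i) = c_k,
  c_k = sigma^2 * sum_{j=k..q} theta_j psi_{j-k}   (c_k = 0 for k > q),
using gamma(-m) = gamma(m).
Pure AR (q = 0): c_0 = sigma^2 = 4, c_k = 0 for k >= 1.
Equations for k = 0 and k = 1 (AR order 1):
  gamma(0) = phi_1 gamma(1) + c_0
  gamma(1) = phi_1 gamma(0) + c_1
Substituting the second into the first: gamma(0) (1 - phi_1^2) = c_0 + phi_1 c_1, so
  gamma(0) = c_0 / (1 - phi_1^2) = 4 / (1 - (0.386)^2) = 4 / 0.851004 = 4.70033.
  gamma(1) = phi_1 gamma(0) = (0.386)(4.70033) = 1.814328.
Therefore gamma(1) = 1.8143 (to 4 decimal places).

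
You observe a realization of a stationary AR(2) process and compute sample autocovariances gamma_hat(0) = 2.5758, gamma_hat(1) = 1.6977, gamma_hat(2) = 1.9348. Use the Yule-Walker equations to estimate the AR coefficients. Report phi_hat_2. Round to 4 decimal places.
\hat\phi_{2} = 0.5600

The Yule-Walker equations for an AR(p) process read, in matrix form,
  Gamma_p phi = r_p,   with   (Gamma_p)_{ij} = gamma(|i - j|),
                       (r_p)_i = gamma(i),   i,j = 1..p.
Substitute the sample gammas (Toeplitz matrix and right-hand side of size 2):
  Gamma_p = [[2.5758, 1.6977], [1.6977, 2.5758]]
  r_p     = [1.6977, 1.9348]
Written out:
  2.5758 phi_1 + 1.6977 phi_2 = 1.6977
  1.6977 phi_1 + 2.5758 phi_2 = 1.9348
Solve by Cramer's rule:
  det = gamma(0)^2 - gamma(1)^2 = (2.5758)^2 - (1.6977)^2 = 6.63474564 - 2.88218529 = 3.75256035
  phi_hat_1 = [gamma(1) gamma(0) - gamma(1) gamma(2)] / det = [(1.6977)(2.5758) - (1.6977)(1.9348)] / 3.75256035 = 1.0882257 / 3.75256035 = 0.29
  phi_hat_2 = [gamma(0) gamma(2) - gamma(1)^2] / det = [(2.5758)(1.9348) - (1.6977)^2] / 3.75256035 = 2.10147255 / 3.75256035 = 0.56
So phi_hat = [0.2900, 0.5600].
Therefore phi_hat_2 = 0.5600.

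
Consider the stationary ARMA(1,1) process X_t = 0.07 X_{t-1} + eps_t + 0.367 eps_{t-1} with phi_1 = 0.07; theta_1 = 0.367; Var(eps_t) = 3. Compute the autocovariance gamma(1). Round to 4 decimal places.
\gamma(1) = 1.3513

Multiply the model equation by X_{t-k} and take expectations. With theta_0 = psi_0 = 1 and psi_j the MA(infinity) weights, this gives
  gamma(k) - sum_i phi_i gamma(k-i) = c_k,
  c_k = sigma^2 * sum_{j=k..q} theta_j psi_{j-k}   (c_k = 0 for k > q),
using gamma(-m) = gamma(m).
psi-weights needed (psi_j = theta_j + sum_i phi_i psi_{j-i}):
  psi_1 = theta_1 + phi_1 = 0.367 + (0.07) = 0.437
Right-hand sides:
  c_0 = sigma^2 (1 + theta_1 psi_1) = 3 * (1 + (0.367)(0.437)) = 3 * 1.160379 = 3.481137
  c_1 = sigma^2 theta_1 = 3 * (0.367) = 1.101
  c_2 = 0
Equations for k = 0 and k = 1 (AR order 1):
  gamma(0) = phi_1 gamma(1) + c_0
  gamma(1) = phi_1 gamma(0) + c_1
Substituting the second into the first: gamma(0) (1 - phi_1^2) = c_0 + phi_1 c_1, so
  gamma(0) = (c_0 + phi_1 c_1) / (1 - phi_1^2) = (3.481137 + (0.07)(1.101)) / (1 - (0.07)^2) = 3.558207 / 0.9951 = 3.575728.
  gamma(1) = phi_1 gamma(0) + c_1 = (0.07)(3.575728) + (1.101) = 1.351301.
Therefore gamma(1) = 1.3513 (to 4 decimal places).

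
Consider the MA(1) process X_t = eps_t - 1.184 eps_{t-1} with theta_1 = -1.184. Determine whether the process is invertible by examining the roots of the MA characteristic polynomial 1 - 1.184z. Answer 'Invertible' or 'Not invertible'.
\text{Not invertible}

The MA(q) characteristic polynomial is P(z) = 1 - 1.184z.
Invertibility requires all roots to lie outside the unit circle, i.e. |z| > 1 for every root.
This is linear in z: 1 + (-1.184) z = 0  =>  z = -1/(-1.184) = 0.844595,  |z| = 0.844595.
Moduli of all roots: 0.8446.
All moduli strictly greater than 1? No.
Verdict: Not invertible.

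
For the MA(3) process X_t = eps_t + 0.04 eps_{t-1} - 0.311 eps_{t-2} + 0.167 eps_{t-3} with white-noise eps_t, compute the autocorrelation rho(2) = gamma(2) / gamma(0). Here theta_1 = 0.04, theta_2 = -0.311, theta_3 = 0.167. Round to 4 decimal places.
\rho(2) = -0.2702

For an MA(q) process with theta_0 = 1, the autocovariance is
  gamma(k) = sigma^2 * sum_{i=0..q-k} theta_i * theta_{i+k},
and rho(k) = gamma(k) / gamma(0). Sigma^2 cancels.
  numerator   = (1)*(-0.311) + (0.04)*(0.167) = -0.30432.
  denominator = (1)^2 + (0.04)^2 + (-0.311)^2 + (0.167)^2 = 1.12621.
  rho(2) = -0.30432 / 1.12621 = -0.2702.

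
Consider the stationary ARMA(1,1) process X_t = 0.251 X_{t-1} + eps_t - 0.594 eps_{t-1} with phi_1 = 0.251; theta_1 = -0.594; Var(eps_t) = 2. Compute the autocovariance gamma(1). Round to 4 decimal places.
\gamma(1) = -0.6230

Multiply the model equation by X_{t-k} and take expectations. With theta_0 = psi_0 = 1 and psi_j the MA(infinity) weights, this gives
  gamma(k) - sum_i phi_i gamma(k-i) = c_k,
  c_k = sigma^2 * sum_{j=k..q} theta_j psi_{j-k}   (c_k = 0 for k > q),
using gamma(-m) = gamma(m).
psi-weights needed (psi_j = theta_j + sum_i phi_i psi_{j-i}):
  psi_1 = theta_1 + phi_1 = -0.594 + (0.251) = -0.343
Right-hand sides:
  c_0 = sigma^2 (1 + theta_1 psi_1) = 2 * (1 + (-0.594)(-0.343)) = 2 * 1.203742 = 2.407484
  c_1 = sigma^2 theta_1 = 2 * (-0.594) = -1.188
  c_2 = 0
Equations for k = 0 and k = 1 (AR order 1):
  gamma(0) = phi_1 gamma(1) + c_0
  gamma(1) = phi_1 gamma(0) + c_1
Substituting the second into the first: gamma(0) (1 - phi_1^2) = c_0 + phi_1 c_1, so
  gamma(0) = (c_0 + phi_1 c_1) / (1 - phi_1^2) = (2.407484 + (0.251)(-1.188)) / (1 - (0.251)^2) = 2.109296 / 0.936999 = 2.251119.
  gamma(1) = phi_1 gamma(0) + c_1 = (0.251)(2.251119) + (-1.188) = -0.622969.
Therefore gamma(1) = -0.6230 (to 4 decimal places).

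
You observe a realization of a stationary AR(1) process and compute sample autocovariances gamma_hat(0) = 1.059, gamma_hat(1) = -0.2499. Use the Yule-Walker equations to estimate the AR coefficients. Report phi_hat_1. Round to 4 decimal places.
\hat\phi_{1} = -0.2360

The Yule-Walker equations for an AR(p) process read, in matrix form,
  Gamma_p phi = r_p,   with   (Gamma_p)_{ij} = gamma(|i - j|),
                       (r_p)_i = gamma(i),   i,j = 1..p.
Substitute the sample gammas (Toeplitz matrix and right-hand side of size 1):
  Gamma_p = [[1.059]]
  r_p     = [-0.2499]
With p = 1 this is the single equation gamma(0) phi_1 = gamma(1):
  phi_hat_1 = gamma(1) / gamma(0) = -0.2499 / 1.059 = -0.2360.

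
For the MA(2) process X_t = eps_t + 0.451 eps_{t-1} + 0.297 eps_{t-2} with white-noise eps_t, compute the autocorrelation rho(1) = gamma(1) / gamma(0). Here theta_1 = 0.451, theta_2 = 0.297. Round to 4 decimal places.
\rho(1) = 0.4529

For an MA(q) process with theta_0 = 1, the autocovariance is
  gamma(k) = sigma^2 * sum_{i=0..q-k} theta_i * theta_{i+k},
and rho(k) = gamma(k) / gamma(0). Sigma^2 cancels.
  numerator   = (1)*(0.451) + (0.451)*(0.297) = 0.584947.
  denominator = (1)^2 + (0.451)^2 + (0.297)^2 = 1.29161.
  rho(1) = 0.584947 / 1.29161 = 0.4529.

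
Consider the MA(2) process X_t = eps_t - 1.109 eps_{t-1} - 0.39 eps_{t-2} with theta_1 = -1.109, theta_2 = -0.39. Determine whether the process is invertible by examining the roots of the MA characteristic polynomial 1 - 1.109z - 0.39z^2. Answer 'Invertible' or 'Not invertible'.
\text{Not invertible}

The MA(q) characteristic polynomial is P(z) = 1 - 1.109z - 0.39z^2.
Invertibility requires all roots to lie outside the unit circle, i.e. |z| > 1 for every root.
Set 1 + (-1.109) z + (-0.39) z^2 = 0, i.e. a z^2 + b z + c = 0 with a = -0.39, b = -1.109, c = 1.
Discriminant D = b^2 - 4ac = (-1.109)^2 - 4*(-0.39)*1 = 1.229881 - (-1.56) = 2.789881.
D >= 0, so the roots are real: z = (-b +/- sqrt(D)) / (2a) = (1.109 +/- 1.670294) / (-0.78).
  z_1 = (1.109 + 1.670294) / (-0.78) = -3.5632,   |z_1| = 3.5632.
  z_2 = (1.109 - 1.670294) / (-0.78) = 0.7196,   |z_2| = 0.7196.
Moduli of all roots: 3.5632, 0.7196.
All moduli strictly greater than 1? No.
Verdict: Not invertible.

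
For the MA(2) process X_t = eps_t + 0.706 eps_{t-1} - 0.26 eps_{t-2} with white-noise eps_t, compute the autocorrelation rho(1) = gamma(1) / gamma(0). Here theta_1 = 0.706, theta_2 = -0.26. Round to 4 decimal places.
\rho(1) = 0.3336

For an MA(q) process with theta_0 = 1, the autocovariance is
  gamma(k) = sigma^2 * sum_{i=0..q-k} theta_i * theta_{i+k},
and rho(k) = gamma(k) / gamma(0). Sigma^2 cancels.
  numerator   = (1)*(0.706) + (0.706)*(-0.26) = 0.52244.
  denominator = (1)^2 + (0.706)^2 + (-0.26)^2 = 1.566036.
  rho(1) = 0.52244 / 1.566036 = 0.3336.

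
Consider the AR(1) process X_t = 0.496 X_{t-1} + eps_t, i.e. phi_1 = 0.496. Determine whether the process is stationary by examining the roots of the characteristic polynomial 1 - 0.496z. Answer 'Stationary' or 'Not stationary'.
\text{Stationary}

The AR(p) characteristic polynomial is P(z) = 1 - 0.496z.
Stationarity requires all roots to lie outside the unit circle, i.e. |z| > 1 for every root.
This is linear in z: 1 + (-0.496) z = 0  =>  z = -1/(-0.496) = 2.016129,  |z| = 2.016129.
Moduli of all roots: 2.0161.
All moduli strictly greater than 1? Yes.
Verdict: Stationary.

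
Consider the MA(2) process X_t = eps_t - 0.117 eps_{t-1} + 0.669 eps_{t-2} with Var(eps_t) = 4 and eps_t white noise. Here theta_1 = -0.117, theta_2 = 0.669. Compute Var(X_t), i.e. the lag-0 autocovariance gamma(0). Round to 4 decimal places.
\gamma(0) = 5.8450

For an MA(q) process X_t = eps_t + sum_i theta_i eps_{t-i} with
Var(eps_t) = sigma^2, the variance is
  gamma(0) = sigma^2 * (1 + sum_i theta_i^2).
  sum_i theta_i^2 = (-0.117)^2 + (0.669)^2 = 0.013689 + 0.447561 = 0.46125.
  gamma(0) = 4 * (1 + 0.46125) = 4 * 1.46125 = 5.845, which rounds to 5.8450.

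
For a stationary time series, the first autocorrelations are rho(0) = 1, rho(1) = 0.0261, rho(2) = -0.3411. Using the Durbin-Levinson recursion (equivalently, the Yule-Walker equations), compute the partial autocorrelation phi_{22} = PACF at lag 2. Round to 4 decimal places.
\phi_{22} = -0.3420

The PACF at lag k is phi_{kk}, the last component of the solution
to the Yule-Walker system G_k phi = r_k where
  (G_k)_{ij} = rho(|i - j|), (r_k)_i = rho(i), i,j = 1..k.
Equivalently, Durbin-Levinson gives phi_{kk} iteratively:
  phi_{11} = rho(1)
  phi_{kk} = [rho(k) - sum_{j=1..k-1} phi_{k-1,j} rho(k-j)]
            / [1 - sum_{j=1..k-1} phi_{k-1,j} rho(j)],
  phi_{k,j} = phi_{k-1,j} - phi_{kk} phi_{k-1,k-j},  j = 1..k-1.
Step k = 1:
  phi_11 = rho(1) = 0.0261.
Step k = 2:
  phi_22 = [rho(2) - phi_11 rho(1)] / [1 - phi_11 rho(1)] = [-0.3411 - (0.0261)(0.0261)] / [1 - (0.0261)(0.0261)]
         = -0.34178121 / 0.99931879 = -0.342.
Therefore phi_{22} = -0.3420.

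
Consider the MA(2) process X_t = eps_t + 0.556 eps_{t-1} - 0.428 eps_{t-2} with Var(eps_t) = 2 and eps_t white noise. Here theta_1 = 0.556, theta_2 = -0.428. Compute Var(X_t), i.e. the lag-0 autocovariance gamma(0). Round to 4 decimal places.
\gamma(0) = 2.9846

For an MA(q) process X_t = eps_t + sum_i theta_i eps_{t-i} with
Var(eps_t) = sigma^2, the variance is
  gamma(0) = sigma^2 * (1 + sum_i theta_i^2).
  sum_i theta_i^2 = (0.556)^2 + (-0.428)^2 = 0.309136 + 0.183184 = 0.49232.
  gamma(0) = 2 * (1 + 0.49232) = 2 * 1.49232 = 2.98464, which rounds to 2.9846.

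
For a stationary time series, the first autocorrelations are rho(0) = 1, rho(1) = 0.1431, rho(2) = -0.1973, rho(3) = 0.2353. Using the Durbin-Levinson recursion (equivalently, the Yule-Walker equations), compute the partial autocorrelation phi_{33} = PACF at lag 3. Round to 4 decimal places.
\phi_{33} = 0.3239

The PACF at lag k is phi_{kk}, the last component of the solution
to the Yule-Walker system G_k phi = r_k where
  (G_k)_{ij} = rho(|i - j|), (r_k)_i = rho(i), i,j = 1..k.
Equivalently, Durbin-Levinson gives phi_{kk} iteratively:
  phi_{11} = rho(1)
  phi_{kk} = [rho(k) - sum_{j=1..k-1} phi_{k-1,j} rho(k-j)]
            / [1 - sum_{j=1..k-1} phi_{k-1,j} rho(j)],
  phi_{k,j} = phi_{k-1,j} - phi_{kk} phi_{k-1,k-j},  j = 1..k-1.
Step k = 1:
  phi_11 = rho(1) = 0.1431.
Step k = 2:
  phi_22 = [rho(2) - phi_11 rho(1)] / [1 - phi_11 rho(1)] = [-0.1973 - (0.1431)(0.1431)] / [1 - (0.1431)(0.1431)]
         = -0.21777761 / 0.97952239 = -0.22233.
  Update: phi_21 = phi_11 - phi_22 phi_11 = 0.1431 - (-0.22233)(0.1431) = 0.174915.
Step k = 3:
  phi_33 = [rho(3) - phi_21 rho(2) - phi_22 rho(1)] / [1 - phi_21 rho(1) - phi_22 rho(2)]
    numerator   = 0.2353 - (0.174915)(-0.1973) - (-0.22233)(0.1431) = 0.30162631
    denominator = 1 - (0.174915)(0.1431) - (-0.22233)(-0.1973) = 0.93110381
  phi_33 = 0.30162631 / 0.93110381 = 0.3239.
Therefore phi_{33} = 0.3239.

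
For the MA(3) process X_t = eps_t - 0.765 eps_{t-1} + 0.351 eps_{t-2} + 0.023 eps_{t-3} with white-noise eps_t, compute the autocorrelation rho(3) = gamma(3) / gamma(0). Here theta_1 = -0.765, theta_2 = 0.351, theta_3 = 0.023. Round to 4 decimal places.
\rho(3) = 0.0135

For an MA(q) process with theta_0 = 1, the autocovariance is
  gamma(k) = sigma^2 * sum_{i=0..q-k} theta_i * theta_{i+k},
and rho(k) = gamma(k) / gamma(0). Sigma^2 cancels.
  numerator   = (1)*(0.023) = 0.023.
  denominator = (1)^2 + (-0.765)^2 + (0.351)^2 + (0.023)^2 = 1.708955.
  rho(3) = 0.023 / 1.708955 = 0.0135.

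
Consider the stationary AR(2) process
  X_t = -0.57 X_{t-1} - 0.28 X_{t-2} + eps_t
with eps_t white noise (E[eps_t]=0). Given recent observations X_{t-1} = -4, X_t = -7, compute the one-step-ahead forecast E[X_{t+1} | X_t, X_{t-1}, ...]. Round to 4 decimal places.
E[X_{t+1} \mid \mathcal F_t] = 5.1100

For an AR(p) model X_t = c + sum_i phi_i X_{t-i} + eps_t, the
one-step-ahead conditional mean is
  E[X_{t+1} | X_t, ...] = c + sum_i phi_i X_{t+1-i}.
Substitute known values:
  E[X_{t+1} | ...] = (-0.57) * (-7) + (-0.28) * (-4)
                   = 5.1100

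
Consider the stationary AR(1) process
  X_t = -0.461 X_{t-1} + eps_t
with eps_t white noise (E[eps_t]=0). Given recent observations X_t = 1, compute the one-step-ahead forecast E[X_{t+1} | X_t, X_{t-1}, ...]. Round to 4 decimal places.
E[X_{t+1} \mid \mathcal F_t] = -0.4610

For an AR(p) model X_t = c + sum_i phi_i X_{t-i} + eps_t, the
one-step-ahead conditional mean is
  E[X_{t+1} | X_t, ...] = c + sum_i phi_i X_{t+1-i}.
Substitute known values:
  E[X_{t+1} | ...] = (-0.461) * (1)
                   = -0.4610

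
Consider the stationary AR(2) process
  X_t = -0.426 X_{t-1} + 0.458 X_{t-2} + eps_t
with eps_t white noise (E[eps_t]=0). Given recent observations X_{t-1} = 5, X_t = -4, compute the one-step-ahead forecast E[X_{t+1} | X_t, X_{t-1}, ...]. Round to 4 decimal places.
E[X_{t+1} \mid \mathcal F_t] = 3.9940

For an AR(p) model X_t = c + sum_i phi_i X_{t-i} + eps_t, the
one-step-ahead conditional mean is
  E[X_{t+1} | X_t, ...] = c + sum_i phi_i X_{t+1-i}.
Substitute known values:
  E[X_{t+1} | ...] = (-0.426) * (-4) + (0.458) * (5)
                   = 3.9940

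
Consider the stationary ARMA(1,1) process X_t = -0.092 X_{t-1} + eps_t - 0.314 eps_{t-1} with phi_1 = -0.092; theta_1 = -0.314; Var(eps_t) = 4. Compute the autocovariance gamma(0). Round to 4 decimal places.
\gamma(0) = 4.6650

Multiply the model equation by X_{t-k} and take expectations. With theta_0 = psi_0 = 1 and psi_j the MA(infinity) weights, this gives
  gamma(k) - sum_i phi_i gamma(k-i) = c_k,
  c_k = sigma^2 * sum_{j=k..q} theta_j psi_{j-k}   (c_k = 0 for k > q),
using gamma(-m) = gamma(m).
psi-weights needed (psi_j = theta_j + sum_i phi_i psi_{j-i}):
  psi_1 = theta_1 + phi_1 = -0.314 + (-0.092) = -0.406
Right-hand sides:
  c_0 = sigma^2 (1 + theta_1 psi_1) = 4 * (1 + (-0.314)(-0.406)) = 4 * 1.127484 = 4.509936
  c_1 = sigma^2 theta_1 = 4 * (-0.314) = -1.256
  c_2 = 0
Equations for k = 0 and k = 1 (AR order 1):
  gamma(0) = phi_1 gamma(1) + c_0
  gamma(1) = phi_1 gamma(0) + c_1
Substituting the second into the first: gamma(0) (1 - phi_1^2) = c_0 + phi_1 c_1, so
  gamma(0) = (c_0 + phi_1 c_1) / (1 - phi_1^2) = (4.509936 + (-0.092)(-1.256)) / (1 - (-0.092)^2) = 4.625488 / 0.991536 = 4.664972.
Therefore gamma(0) = 4.6650 (to 4 decimal places).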